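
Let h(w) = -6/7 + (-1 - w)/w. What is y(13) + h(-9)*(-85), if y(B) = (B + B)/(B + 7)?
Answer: 94319/630 ≈ 149.71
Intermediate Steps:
h(w) = -6/7 + (-1 - w)/w (h(w) = -6*⅐ + (-1 - w)/w = -6/7 + (-1 - w)/w)
y(B) = 2*B/(7 + B) (y(B) = (2*B)/(7 + B) = 2*B/(7 + B))
y(13) + h(-9)*(-85) = 2*13/(7 + 13) + (-13/7 - 1/(-9))*(-85) = 2*13/20 + (-13/7 - 1*(-⅑))*(-85) = 2*13*(1/20) + (-13/7 + ⅑)*(-85) = 13/10 - 110/63*(-85) = 13/10 + 9350/63 = 94319/630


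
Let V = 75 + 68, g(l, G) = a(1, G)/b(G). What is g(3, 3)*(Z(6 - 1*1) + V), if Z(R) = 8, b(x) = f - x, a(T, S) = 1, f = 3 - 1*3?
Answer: -151/3 ≈ -50.333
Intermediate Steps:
f = 0 (f = 3 - 3 = 0)
b(x) = -x (b(x) = 0 - x = -x)
g(l, G) = -1/G (g(l, G) = 1/(-G) = 1*(-1/G) = -1/G)
V = 143
g(3, 3)*(Z(6 - 1*1) + V) = (-1/3)*(8 + 143) = -1*1/3*151 = -1/3*151 = -151/3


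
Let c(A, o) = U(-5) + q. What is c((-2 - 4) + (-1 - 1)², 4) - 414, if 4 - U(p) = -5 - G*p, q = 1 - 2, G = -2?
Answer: -396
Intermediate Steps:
q = -1
U(p) = 9 - 2*p (U(p) = 4 - (-5 - (-2)*p) = 4 - (-5 + 2*p) = 4 + (5 - 2*p) = 9 - 2*p)
c(A, o) = 18 (c(A, o) = (9 - 2*(-5)) - 1 = (9 + 10) - 1 = 19 - 1 = 18)
c((-2 - 4) + (-1 - 1)², 4) - 414 = 18 - 414 = -396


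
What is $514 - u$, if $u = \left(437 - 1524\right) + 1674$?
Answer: $-73$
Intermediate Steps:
$u = 587$ ($u = -1087 + 1674 = 587$)
$514 - u = 514 - 587 = -73$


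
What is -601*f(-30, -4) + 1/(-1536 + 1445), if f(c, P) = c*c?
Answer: -49221901/91 ≈ -5.4090e+5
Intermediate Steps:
f(c, P) = c²
-601*f(-30, -4) + 1/(-1536 + 1445) = -601*(-30)² + 1/(-1536 + 1445) = -601*900 + 1/(-91) = -540900 - 1/91 = -49221901/91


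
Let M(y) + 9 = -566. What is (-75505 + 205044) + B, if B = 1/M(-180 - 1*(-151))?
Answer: 74484924/575 ≈ 1.2954e+5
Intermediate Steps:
M(y) = -575 (M(y) = -9 - 566 = -575)
B = -1/575 (B = 1/(-575) = -1/575 ≈ -0.0017391)
(-75505 + 205044) + B = (-75505 + 205044) - 1/575 = 129539 - 1/575 = 74484924/575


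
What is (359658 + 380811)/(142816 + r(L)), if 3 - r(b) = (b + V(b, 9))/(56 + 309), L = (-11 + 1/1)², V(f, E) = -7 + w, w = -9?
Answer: 15898305/3066403 ≈ 5.1847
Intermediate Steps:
V(f, E) = -16 (V(f, E) = -7 - 9 = -16)
L = 100 (L = (-11 + 1)² = (-10)² = 100)
r(b) = 1111/365 - b/365 (r(b) = 3 - (b - 16)/(56 + 309) = 3 - (-16 + b)/365 = 3 - (-16/365 + b/365) = 3 + (16/365 - b/365) = 1111/365 - b/365)
(359658 + 380811)/(142816 + r(L)) = (359658 + 380811)/(142816 + (1111/365 - 1/365*100)) = 740469/(142816 + (1111/365 - 20/73)) = 740469/(142816 + 1011/365) = 740469/(52128851/365) = 740469*(365/52128851) = 15898305/3066403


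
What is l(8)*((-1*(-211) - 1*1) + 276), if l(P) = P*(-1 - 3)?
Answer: -15552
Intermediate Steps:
l(P) = -4*P (l(P) = P*(-4) = -4*P)
l(8)*((-1*(-211) - 1*1) + 276) = (-4*8)*((-1*(-211) - 1*1) + 276) = -32*((211 - 1) + 276) = -32*(210 + 276) = -32*486 = -15552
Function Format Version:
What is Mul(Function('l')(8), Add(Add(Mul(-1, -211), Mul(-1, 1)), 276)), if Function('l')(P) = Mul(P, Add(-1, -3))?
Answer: -15552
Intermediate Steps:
Function('l')(P) = Mul(-4, P) (Function('l')(P) = Mul(P, -4) = Mul(-4, P))
Mul(Function('l')(8), Add(Add(Mul(-1, -211), Mul(-1, 1)), 276)) = Mul(Mul(-4, 8), Add(Add(Mul(-1, -211), Mul(-1, 1)), 276)) = Mul(-32, Add(Add(211, -1), 276)) = Mul(-32, Add(210, 276)) = Mul(-32, 486) = -15552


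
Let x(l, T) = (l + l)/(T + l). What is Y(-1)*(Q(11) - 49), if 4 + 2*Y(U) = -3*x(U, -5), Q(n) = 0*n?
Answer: 245/2 ≈ 122.50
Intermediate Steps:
Q(n) = 0
x(l, T) = 2*l/(T + l) (x(l, T) = (2*l)/(T + l) = 2*l/(T + l))
Y(U) = -2 - 3*U/(-5 + U) (Y(U) = -2 + (-6*U/(-5 + U))/2 = -2 - 3*U/(-5 + U))
Y(-1)*(Q(11) - 49) = (5*(2 - 1*(-1))/(-5 - 1))*(0 - 49) = (5*(2 + 1)/(-6))*(-49) = (5*(-⅙)*3)*(-49) = -5/2*(-49) = 245/2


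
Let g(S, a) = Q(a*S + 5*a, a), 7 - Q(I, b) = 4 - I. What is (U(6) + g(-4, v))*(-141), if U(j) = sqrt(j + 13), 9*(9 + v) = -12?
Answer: 1034 - 141*sqrt(19) ≈ 419.40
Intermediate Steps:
v = -31/3 (v = -9 + (1/9)*(-12) = -9 - 4/3 = -31/3 ≈ -10.333)
Q(I, b) = 3 + I (Q(I, b) = 7 - (4 - I) = 7 + (-4 + I) = 3 + I)
g(S, a) = 3 + 5*a + S*a (g(S, a) = 3 + (a*S + 5*a) = 3 + (S*a + 5*a) = 3 + (5*a + S*a) = 3 + 5*a + S*a)
U(j) = sqrt(13 + j)
(U(6) + g(-4, v))*(-141) = (sqrt(13 + 6) + (3 - 31*(5 - 4)/3))*(-141) = (sqrt(19) + (3 - 31/3*1))*(-141) = (sqrt(19) + (3 - 31/3))*(-141) = (sqrt(19) - 22/3)*(-141) = (-22/3 + sqrt(19))*(-141) = 1034 - 141*sqrt(19)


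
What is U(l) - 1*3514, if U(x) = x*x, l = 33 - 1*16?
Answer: -3225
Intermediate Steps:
l = 17 (l = 33 - 16 = 17)
U(x) = x**2
U(l) - 1*3514 = 17**2 - 1*3514 = 289 - 3514 = -3225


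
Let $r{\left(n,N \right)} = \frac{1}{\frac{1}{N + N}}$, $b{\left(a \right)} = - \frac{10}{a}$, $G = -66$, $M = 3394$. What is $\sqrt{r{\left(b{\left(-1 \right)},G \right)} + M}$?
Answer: $\sqrt{3262} \approx 57.114$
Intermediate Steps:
$r{\left(n,N \right)} = 2 N$ ($r{\left(n,N \right)} = \frac{1}{\frac{1}{2 N}} = \frac{1}{\frac{1}{2} \frac{1}{N}} = 2 N$)
$\sqrt{r{\left(b{\left(-1 \right)},G \right)} + M} = \sqrt{2 \left(-66\right) + 3394} = \sqrt{-132 + 3394} = \sqrt{3262}$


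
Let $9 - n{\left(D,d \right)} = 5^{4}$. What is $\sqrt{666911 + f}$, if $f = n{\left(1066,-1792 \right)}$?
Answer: $\sqrt{666295} \approx 816.27$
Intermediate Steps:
$n{\left(D,d \right)} = -616$ ($n{\left(D,d \right)} = 9 - 5^{4} = 9 - 625 = -616$)
$f = -616$
$\sqrt{666911 + f} = \sqrt{666911 - 616} = \sqrt{666295}$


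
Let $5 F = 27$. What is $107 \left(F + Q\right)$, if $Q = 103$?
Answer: $\frac{57994}{5} \approx 11599.0$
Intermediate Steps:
$F = \frac{27}{5}$ ($F = \frac{1}{5} \cdot 27 = \frac{27}{5} \approx 5.4$)
$107 \left(F + Q\right) = 107 \left(\frac{27}{5} + 103\right) = 107 \cdot \frac{542}{5} = \frac{57994}{5}$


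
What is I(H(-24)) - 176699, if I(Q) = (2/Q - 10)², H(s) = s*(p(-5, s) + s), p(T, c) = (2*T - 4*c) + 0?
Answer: -97753889183/553536 ≈ -1.7660e+5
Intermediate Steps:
p(T, c) = -4*c + 2*T (p(T, c) = (-4*c + 2*T) + 0 = -4*c + 2*T)
H(s) = s*(-10 - 3*s) (H(s) = s*((-4*s + 2*(-5)) + s) = s*((-4*s - 10) + s) = s*((-10 - 4*s) + s) = s*(-10 - 3*s))
I(Q) = (-10 + 2/Q)²
I(H(-24)) - 176699 = 4*(-1 + 5*(-1*(-24)*(10 + 3*(-24))))²/(-1*(-24)*(10 + 3*(-24)))² - 176699 = 4*(-1 + 5*(-1*(-24)*(10 - 72)))²/(-1*(-24)*(10 - 72))² - 176699 = 4*(-1 + 5*(-1*(-24)*(-62)))²/(-1*(-24)*(-62))² - 176699 = 4*(-1 + 5*(-1488))²/(-1488)² - 176699 = 4*(1/2214144)*(-1 - 7440)² - 176699 = 4*(1/2214144)*(-7441)² - 176699 = 4*(1/2214144)*55368481 - 176699 = 55368481/553536 - 176699 = -97753889183/553536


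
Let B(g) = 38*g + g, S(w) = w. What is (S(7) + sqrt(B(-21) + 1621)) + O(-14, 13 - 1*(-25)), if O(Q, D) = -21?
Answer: -14 + sqrt(802) ≈ 14.320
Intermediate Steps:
B(g) = 39*g
(S(7) + sqrt(B(-21) + 1621)) + O(-14, 13 - 1*(-25)) = (7 + sqrt(39*(-21) + 1621)) - 21 = (7 + sqrt(-819 + 1621)) - 21 = (7 + sqrt(802)) - 21 = -14 + sqrt(802)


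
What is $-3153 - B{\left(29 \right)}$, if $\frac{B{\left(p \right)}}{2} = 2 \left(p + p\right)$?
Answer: $-3385$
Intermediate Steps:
$B{\left(p \right)} = 8 p$ ($B{\left(p \right)} = 2 \cdot 2 \left(p + p\right) = 2 \cdot 2 \cdot 2 p = 2 \cdot 4 p = 8 p$)
$-3153 - B{\left(29 \right)} = -3153 - 8 \cdot 29 = -3153 - 232 = -3385$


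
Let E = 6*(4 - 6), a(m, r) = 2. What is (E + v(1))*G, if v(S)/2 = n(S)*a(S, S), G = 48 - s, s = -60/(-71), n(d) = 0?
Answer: -40176/71 ≈ -565.86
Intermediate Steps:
s = 60/71 (s = -60*(-1/71) = 60/71 ≈ 0.84507)
G = 3348/71 (G = 48 - 1*60/71 = 48 - 60/71 = 3348/71 ≈ 47.155)
E = -12 (E = 6*(-2) = -12)
v(S) = 0 (v(S) = 2*(0*2) = 2*0 = 0)
(E + v(1))*G = (-12 + 0)*(3348/71) = -12*3348/71 = -40176/71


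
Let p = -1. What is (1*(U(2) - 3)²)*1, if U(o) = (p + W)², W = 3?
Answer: 1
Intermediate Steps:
U(o) = 4 (U(o) = (-1 + 3)² = 2² = 4)
(1*(U(2) - 3)²)*1 = (1*(4 - 3)²)*1 = (1*1²)*1 = (1*1)*1 = 1*1 = 1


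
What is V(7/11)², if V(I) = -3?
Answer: 9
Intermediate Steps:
V(7/11)² = (-3)² = 9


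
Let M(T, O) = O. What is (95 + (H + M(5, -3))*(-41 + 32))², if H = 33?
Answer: 30625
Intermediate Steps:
(95 + (H + M(5, -3))*(-41 + 32))² = (95 + (33 - 3)*(-41 + 32))² = (95 + 30*(-9))² = (95 - 270)² = (-175)² = 30625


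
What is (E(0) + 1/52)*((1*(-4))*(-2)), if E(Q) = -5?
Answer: -518/13 ≈ -39.846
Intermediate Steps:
(E(0) + 1/52)*((1*(-4))*(-2)) = (-5 + 1/52)*((1*(-4))*(-2)) = (-5 + 1/52)*(-4*(-2)) = -259/52*8 = -518/13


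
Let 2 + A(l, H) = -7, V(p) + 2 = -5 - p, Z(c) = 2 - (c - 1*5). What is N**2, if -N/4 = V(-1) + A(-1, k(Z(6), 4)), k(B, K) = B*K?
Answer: 3600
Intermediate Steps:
Z(c) = 7 - c (Z(c) = 2 - (c - 5) = 2 - (-5 + c) = 2 + (5 - c) = 7 - c)
V(p) = -7 - p (V(p) = -2 + (-5 - p) = -7 - p)
A(l, H) = -9 (A(l, H) = -2 - 7 = -9)
N = 60 (N = -4*((-7 - 1*(-1)) - 9) = -4*((-7 + 1) - 9) = -4*(-6 - 9) = -4*(-15) = 60)
N**2 = 60**2 = 3600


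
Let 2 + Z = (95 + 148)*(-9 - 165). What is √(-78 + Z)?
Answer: I*√42362 ≈ 205.82*I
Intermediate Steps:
Z = -42284 (Z = -2 + (95 + 148)*(-9 - 165) = -2 + 243*(-174) = -2 - 42282 = -42284)
√(-78 + Z) = √(-78 - 42284) = √(-42362) = I*√42362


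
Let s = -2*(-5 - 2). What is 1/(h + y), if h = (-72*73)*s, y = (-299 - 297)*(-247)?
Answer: 1/73628 ≈ 1.3582e-5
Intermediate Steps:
s = 14 (s = -2*(-7) = 14)
y = 147212 (y = -596*(-247) = 147212)
h = -73584 (h = -72*73*14 = -5256*14 = -73584)
1/(h + y) = 1/(-73584 + 147212) = 1/73628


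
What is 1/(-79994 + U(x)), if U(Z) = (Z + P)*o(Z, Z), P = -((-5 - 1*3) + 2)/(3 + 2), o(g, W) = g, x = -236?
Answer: -5/122906 ≈ -4.0682e-5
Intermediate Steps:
P = 6/5 (P = -((-5 - 3) + 2)/5 = -(-8 + 2)/5 = -(-6)/5 = -1*(-6/5) = 6/5 ≈ 1.2000)
U(Z) = Z*(6/5 + Z) (U(Z) = (Z + 6/5)*Z = (6/5 + Z)*Z = Z*(6/5 + Z))
1/(-79994 + U(x)) = 1/(-79994 + (⅕)*(-236)*(6 + 5*(-236))) = 1/(-79994 + (⅕)*(-236)*(6 - 1180)) = 1/(-79994 + (⅕)*(-236)*(-1174)) = 1/(-79994 + 277064/5) = 1/(-122906/5) = -5/122906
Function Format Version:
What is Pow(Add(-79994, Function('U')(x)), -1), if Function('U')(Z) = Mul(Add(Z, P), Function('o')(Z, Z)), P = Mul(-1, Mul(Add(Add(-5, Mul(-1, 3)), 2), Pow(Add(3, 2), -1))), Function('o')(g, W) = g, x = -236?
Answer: Rational(-5, 122906) ≈ -4.0682e-5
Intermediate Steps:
P = Rational(6, 5) (P = Mul(-1, Mul(Add(Add(-5, -3), 2), Pow(5, -1))) = Mul(-1, Mul(Add(-8, 2), Rational(1, 5))) = Mul(-1, Mul(-6, Rational(1, 5))) = Mul(-1, Rational(-6, 5)) = Rational(6, 5) ≈ 1.2000)
Function('U')(Z) = Mul(Z, Add(Rational(6, 5), Z)) (Function('U')(Z) = Mul(Add(Z, Rational(6, 5)), Z) = Mul(Add(Rational(6, 5), Z), Z) = Mul(Z, Add(Rational(6, 5), Z)))
Pow(Add(-79994, Function('U')(x)), -1) = Pow(Add(-79994, Mul(Rational(1, 5), -236, Add(6, Mul(5, -236)))), -1) = Pow(Add(-79994, Mul(Rational(1, 5), -236, Add(6, -1180))), -1) = Pow(Add(-79994, Mul(Rational(1, 5), -236, -1174)), -1) = Pow(Add(-79994, Rational(277064, 5)), -1) = Pow(Rational(-122906, 5), -1) = Rational(-5, 122906)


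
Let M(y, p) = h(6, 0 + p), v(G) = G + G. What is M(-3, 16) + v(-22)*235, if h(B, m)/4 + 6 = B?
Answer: -10340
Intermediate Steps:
v(G) = 2*G
h(B, m) = -24 + 4*B
M(y, p) = 0 (M(y, p) = -24 + 4*6 = -24 + 24 = 0)
M(-3, 16) + v(-22)*235 = 0 + (2*(-22))*235 = 0 - 44*235 = 0 - 10340 = -10340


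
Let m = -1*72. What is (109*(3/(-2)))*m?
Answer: 11772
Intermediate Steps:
m = -72
(109*(3/(-2)))*m = (109*(3/(-2)))*(-72) = (109*(3*(-½)))*(-72) = (109*(-3/2))*(-72) = -327/2*(-72) = 11772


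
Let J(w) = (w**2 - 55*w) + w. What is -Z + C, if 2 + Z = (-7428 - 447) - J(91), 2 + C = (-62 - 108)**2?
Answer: 40142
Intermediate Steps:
J(w) = w**2 - 54*w
C = 28898 (C = -2 + (-62 - 108)**2 = -2 + (-170)**2 = -2 + 28900 = 28898)
Z = -11244 (Z = -2 + ((-7428 - 447) - 91*(-54 + 91)) = -2 + (-7875 - 91*37) = -2 + (-7875 - 1*3367) = -2 + (-7875 - 3367) = -2 - 11242 = -11244)
-Z + C = -1*(-11244) + 28898 = 11244 + 28898 = 40142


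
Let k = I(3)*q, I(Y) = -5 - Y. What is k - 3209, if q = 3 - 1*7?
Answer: -3177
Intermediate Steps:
q = -4 (q = 3 - 7 = -4)
k = 32 (k = (-5 - 1*3)*(-4) = (-5 - 3)*(-4) = -8*(-4) = 32)
k - 3209 = 32 - 3209 = -3177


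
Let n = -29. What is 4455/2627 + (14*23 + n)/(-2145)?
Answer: 8786264/5634915 ≈ 1.5593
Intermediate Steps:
4455/2627 + (14*23 + n)/(-2145) = 4455/2627 + (14*23 - 29)/(-2145) = 4455*(1/2627) + (322 - 29)*(-1/2145) = 4455/2627 + 293*(-1/2145) = 4455/2627 - 293/2145 = 8786264/5634915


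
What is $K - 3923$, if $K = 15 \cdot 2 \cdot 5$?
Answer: $-3773$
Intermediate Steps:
$K = 150$ ($K = 30 \cdot 5 = 150$)
$K - 3923 = 150 - 3923 = -3773$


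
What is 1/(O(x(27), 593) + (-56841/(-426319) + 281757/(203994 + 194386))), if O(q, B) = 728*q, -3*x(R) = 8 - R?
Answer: 509510889660/2349613163299229 ≈ 0.00021685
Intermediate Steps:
x(R) = -8/3 + R/3 (x(R) = -(8 - R)/3 = -8/3 + R/3)
1/(O(x(27), 593) + (-56841/(-426319) + 281757/(203994 + 194386))) = 1/(728*(-8/3 + (⅓)*27) + (-56841/(-426319) + 281757/(203994 + 194386))) = 1/(728*(-8/3 + 9) + (-56841*(-1/426319) + 281757/398380)) = 1/(728*(19/3) + (56841/426319 + 281757*(1/398380))) = 1/(13832/3 + (56841/426319 + 281757/398380)) = 1/(13832/3 + 142762680063/169836963220) = 1/(2349613163299229/509510889660) = 509510889660/2349613163299229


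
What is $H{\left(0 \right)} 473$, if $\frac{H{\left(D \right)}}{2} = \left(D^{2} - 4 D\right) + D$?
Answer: $0$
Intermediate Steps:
$H{\left(D \right)} = - 6 D + 2 D^{2}$ ($H{\left(D \right)} = 2 \left(\left(D^{2} - 4 D\right) + D\right) = 2 \left(D^{2} - 3 D\right) = - 6 D + 2 D^{2}$)
$H{\left(0 \right)} 473 = 2 \cdot 0 \left(-3 + 0\right) 473 = 2 \cdot 0 \left(-3\right) 473 = 0 \cdot 473 = 0$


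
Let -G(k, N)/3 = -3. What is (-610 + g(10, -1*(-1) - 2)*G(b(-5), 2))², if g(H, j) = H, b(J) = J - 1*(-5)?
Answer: 270400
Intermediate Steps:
b(J) = 5 + J (b(J) = J + 5 = 5 + J)
G(k, N) = 9 (G(k, N) = -3*(-3) = 9)
(-610 + g(10, -1*(-1) - 2)*G(b(-5), 2))² = (-610 + 10*9)² = (-610 + 90)² = (-520)² = 270400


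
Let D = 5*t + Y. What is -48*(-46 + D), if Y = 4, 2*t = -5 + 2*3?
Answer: 1896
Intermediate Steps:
t = ½ (t = (-5 + 2*3)/2 = (-5 + 6)/2 = (½)*1 = ½ ≈ 0.50000)
D = 13/2 (D = 5*(½) + 4 = 5/2 + 4 = 13/2 ≈ 6.5000)
-48*(-46 + D) = -48*(-46 + 13/2) = -48*(-79/2) = 1896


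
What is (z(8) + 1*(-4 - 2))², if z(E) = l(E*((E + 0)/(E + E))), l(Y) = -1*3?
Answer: 81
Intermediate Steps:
l(Y) = -3
z(E) = -3
(z(8) + 1*(-4 - 2))² = (-3 + 1*(-4 - 2))² = (-3 + 1*(-6))² = (-3 - 6)² = (-9)² = 81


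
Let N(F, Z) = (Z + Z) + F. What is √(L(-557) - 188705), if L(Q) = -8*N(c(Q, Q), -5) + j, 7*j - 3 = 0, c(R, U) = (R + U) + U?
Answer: 2*I*√2146893/7 ≈ 418.64*I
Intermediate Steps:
c(R, U) = R + 2*U
j = 3/7 (j = 3/7 + (⅐)*0 = 3/7 + 0 = 3/7 ≈ 0.42857)
N(F, Z) = F + 2*Z (N(F, Z) = 2*Z + F = F + 2*Z)
L(Q) = 563/7 - 24*Q (L(Q) = -8*((Q + 2*Q) + 2*(-5)) + 3/7 = -8*(3*Q - 10) + 3/7 = -8*(-10 + 3*Q) + 3/7 = (80 - 24*Q) + 3/7 = 563/7 - 24*Q)
√(L(-557) - 188705) = √((563/7 - 24*(-557)) - 188705) = √((563/7 + 13368) - 188705) = √(94139/7 - 188705) = √(-1226796/7) = 2*I*√2146893/7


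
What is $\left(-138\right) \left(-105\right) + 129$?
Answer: $14619$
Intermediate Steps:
$\left(-138\right) \left(-105\right) + 129 = 14490 + 129 = 14619$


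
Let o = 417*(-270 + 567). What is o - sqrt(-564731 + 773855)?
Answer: 123849 - 6*sqrt(5809) ≈ 1.2339e+5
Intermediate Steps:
o = 123849 (o = 417*297 = 123849)
o - sqrt(-564731 + 773855) = 123849 - sqrt(-564731 + 773855) = 123849 - sqrt(209124) = 123849 - 6*sqrt(5809)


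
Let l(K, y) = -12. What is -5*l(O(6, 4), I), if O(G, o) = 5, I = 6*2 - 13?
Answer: 60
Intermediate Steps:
I = -1 (I = 12 - 13 = -1)
-5*l(O(6, 4), I) = -5*(-12) = 60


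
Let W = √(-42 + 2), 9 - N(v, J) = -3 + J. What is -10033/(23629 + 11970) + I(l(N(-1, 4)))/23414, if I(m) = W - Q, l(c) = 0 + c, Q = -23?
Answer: -10177995/36239782 + I*√10/11707 ≈ -0.28085 + 0.00027012*I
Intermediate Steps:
N(v, J) = 12 - J (N(v, J) = 9 - (-3 + J) = 9 + (3 - J) = 12 - J)
l(c) = c
W = 2*I*√10 (W = √(-40) = 2*I*√10 ≈ 6.3246*I)
I(m) = 23 + 2*I*√10 (I(m) = 2*I*√10 - 1*(-23) = 2*I*√10 + 23 = 23 + 2*I*√10)
-10033/(23629 + 11970) + I(l(N(-1, 4)))/23414 = -10033/(23629 + 11970) + (23 + 2*I*√10)/23414 = -10033/35599 + (23 + 2*I*√10)*(1/23414) = -10033*1/35599 + (1/1018 + I*√10/11707) = -10033/35599 + (1/1018 + I*√10/11707) = -10177995/36239782 + I*√10/11707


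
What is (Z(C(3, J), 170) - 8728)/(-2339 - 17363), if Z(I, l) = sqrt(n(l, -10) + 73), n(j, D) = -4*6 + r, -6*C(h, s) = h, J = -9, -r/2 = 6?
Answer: 4364/9851 - sqrt(37)/19702 ≈ 0.44269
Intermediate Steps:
r = -12 (r = -2*6 = -12)
C(h, s) = -h/6
n(j, D) = -36 (n(j, D) = -4*6 - 12 = -24 - 12 = -36)
Z(I, l) = sqrt(37) (Z(I, l) = sqrt(-36 + 73) = sqrt(37))
(Z(C(3, J), 170) - 8728)/(-2339 - 17363) = (sqrt(37) - 8728)/(-2339 - 17363) = (-8728 + sqrt(37))/(-19702) = (-8728 + sqrt(37))*(-1/19702) = 4364/9851 - sqrt(37)/19702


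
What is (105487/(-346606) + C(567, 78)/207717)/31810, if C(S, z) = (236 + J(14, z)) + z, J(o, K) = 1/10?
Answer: -9084405931/954246433311925 ≈ -9.5200e-6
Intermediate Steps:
J(o, K) = ⅒
C(S, z) = 2361/10 + z (C(S, z) = (236 + ⅒) + z = 2361/10 + z)
(105487/(-346606) + C(567, 78)/207717)/31810 = (105487/(-346606) + (2361/10 + 78)/207717)/31810 = (105487*(-1/346606) + (3141/10)*(1/207717))*(1/31810) = (-105487/346606 + 1047/692390)*(1/31810) = -18168811862/59996632085*1/31810 = -9084405931/954246433311925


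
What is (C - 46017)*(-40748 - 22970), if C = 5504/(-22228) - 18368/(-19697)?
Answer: 320933058812495102/109456229 ≈ 2.9321e+9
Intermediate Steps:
C = 74967904/109456229 (C = 5504*(-1/22228) - 18368*(-1/19697) = -1376/5557 + 18368/19697 = 74967904/109456229 ≈ 0.68491)
(C - 46017)*(-40748 - 22970) = (74967904/109456229 - 46017)*(-40748 - 22970) = -5036772321989/109456229*(-63718) = 320933058812495102/109456229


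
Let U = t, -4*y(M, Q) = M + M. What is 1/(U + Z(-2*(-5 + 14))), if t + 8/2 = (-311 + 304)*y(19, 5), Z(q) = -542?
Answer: -2/959 ≈ -0.0020855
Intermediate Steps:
y(M, Q) = -M/2 (y(M, Q) = -(M + M)/4 = -M/2)
t = 125/2 (t = -4 + (-311 + 304)*(-1/2*19) = -4 - 7*(-19/2) = -4 + 133/2 = 125/2 ≈ 62.500)
U = 125/2 ≈ 62.500
1/(U + Z(-2*(-5 + 14))) = 1/(125/2 - 542) = 1/(-959/2) = -2/959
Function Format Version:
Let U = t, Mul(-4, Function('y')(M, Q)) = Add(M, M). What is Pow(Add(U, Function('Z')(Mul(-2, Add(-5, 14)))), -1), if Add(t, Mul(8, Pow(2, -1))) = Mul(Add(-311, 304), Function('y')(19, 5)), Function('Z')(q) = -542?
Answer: Rational(-2, 959) ≈ -0.0020855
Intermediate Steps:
Function('y')(M, Q) = Mul(Rational(-1, 2), M) (Function('y')(M, Q) = Mul(Rational(-1, 4), Add(M, M)) = Mul(Rational(-1, 4), Mul(2, M)) = Mul(Rational(-1, 2), M))
t = Rational(125, 2) (t = Add(-4, Mul(Add(-311, 304), Mul(Rational(-1, 2), 19))) = Add(-4, Mul(-7, Rational(-19, 2))) = Add(-4, Rational(133, 2)) = Rational(125, 2) ≈ 62.500)
U = Rational(125, 2) ≈ 62.500
Pow(Add(U, Function('Z')(Mul(-2, Add(-5, 14)))), -1) = Pow(Add(Rational(125, 2), -542), -1) = Pow(Rational(-959, 2), -1) = Rational(-2, 959)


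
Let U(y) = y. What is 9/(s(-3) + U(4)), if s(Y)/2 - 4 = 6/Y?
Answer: 9/8 ≈ 1.1250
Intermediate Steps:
s(Y) = 8 + 12/Y (s(Y) = 8 + 2*(6/Y) = 8 + 12/Y)
9/(s(-3) + U(4)) = 9/((8 + 12/(-3)) + 4) = 9/((8 + 12*(-⅓)) + 4) = 9/((8 - 4) + 4) = 9/(4 + 4) = 9/8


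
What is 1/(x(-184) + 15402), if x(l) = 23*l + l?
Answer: 1/10986 ≈ 9.1025e-5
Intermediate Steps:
x(l) = 24*l
1/(x(-184) + 15402) = 1/(24*(-184) + 15402) = 1/(-4416 + 15402) = 1/10986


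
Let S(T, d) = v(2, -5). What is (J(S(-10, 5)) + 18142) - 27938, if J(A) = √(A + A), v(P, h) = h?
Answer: -9796 + I*√10 ≈ -9796.0 + 3.1623*I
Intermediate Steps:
S(T, d) = -5
J(A) = √2*√A (J(A) = √(2*A) = √2*√A)
(J(S(-10, 5)) + 18142) - 27938 = (√2*√(-5) + 18142) - 27938 = (√2*(I*√5) + 18142) - 27938 = (I*√10 + 18142) - 27938 = (18142 + I*√10) - 27938 = -9796 + I*√10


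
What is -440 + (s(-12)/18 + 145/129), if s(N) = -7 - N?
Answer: -339475/774 ≈ -438.60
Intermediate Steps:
-440 + (s(-12)/18 + 145/129) = -440 + ((-7 - 1*(-12))/18 + 145/129) = -440 + ((-7 + 12)*(1/18) + 145*(1/129)) = -440 + (5*(1/18) + 145/129) = -440 + (5/18 + 145/129) = -440 + 1085/774 = -339475/774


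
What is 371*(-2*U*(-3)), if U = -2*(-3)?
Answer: 13356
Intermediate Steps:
U = 6
371*(-2*U*(-3)) = 371*(-2*6*(-3)) = 371*(-12*(-3)) = 371*36 = 13356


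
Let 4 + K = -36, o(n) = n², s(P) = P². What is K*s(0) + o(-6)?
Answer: 36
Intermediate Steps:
K = -40 (K = -4 - 36 = -40)
K*s(0) + o(-6) = -40*0² + (-6)² = -40*0 + 36 = 0 + 36 = 36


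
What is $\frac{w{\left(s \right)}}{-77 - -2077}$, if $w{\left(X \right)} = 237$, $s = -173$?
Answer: $\frac{237}{2000} \approx 0.1185$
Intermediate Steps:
$\frac{w{\left(s \right)}}{-77 - -2077} = \frac{237}{-77 - -2077} = \frac{237}{-77 + 2077} = \frac{237}{2000}$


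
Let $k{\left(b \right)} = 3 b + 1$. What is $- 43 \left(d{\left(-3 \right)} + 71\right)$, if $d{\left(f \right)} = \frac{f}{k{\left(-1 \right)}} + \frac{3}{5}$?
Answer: $- \frac{31433}{10} \approx -3143.3$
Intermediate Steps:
$k{\left(b \right)} = 1 + 3 b$
$d{\left(f \right)} = \frac{3}{5} - \frac{f}{2}$ ($d{\left(f \right)} = \frac{f}{1 + 3 \left(-1\right)} + \frac{3}{5} = \frac{f}{1 - 3} + 3 \cdot \frac{1}{5} = \frac{f}{-2} + \frac{3}{5} = f \left(- \frac{1}{2}\right) + \frac{3}{5} = - \frac{f}{2} + \frac{3}{5} = \frac{3}{5} - \frac{f}{2}$)
$- 43 \left(d{\left(-3 \right)} + 71\right) = - 43 \left(\left(\frac{3}{5} - - \frac{3}{2}\right) + 71\right) = - 43 \left(\left(\frac{3}{5} + \frac{3}{2}\right) + 71\right) = - 43 \left(\frac{21}{10} + 71\right) = \left(-43\right) \frac{731}{10} = - \frac{31433}{10}$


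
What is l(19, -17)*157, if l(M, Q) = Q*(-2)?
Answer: 5338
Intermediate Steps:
l(M, Q) = -2*Q
l(19, -17)*157 = -2*(-17)*157 = 34*157 = 5338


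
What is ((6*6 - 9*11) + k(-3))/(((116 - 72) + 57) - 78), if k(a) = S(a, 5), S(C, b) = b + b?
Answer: -53/23 ≈ -2.3043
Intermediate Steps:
S(C, b) = 2*b
k(a) = 10 (k(a) = 2*5 = 10)
((6*6 - 9*11) + k(-3))/(((116 - 72) + 57) - 78) = ((6*6 - 9*11) + 10)/(((116 - 72) + 57) - 78) = ((36 - 99) + 10)/((44 + 57) - 78) = (-63 + 10)/(101 - 78) = -53/23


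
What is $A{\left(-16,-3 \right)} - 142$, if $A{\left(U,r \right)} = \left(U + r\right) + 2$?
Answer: $-159$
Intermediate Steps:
$A{\left(U,r \right)} = 2 + U + r$
$A{\left(-16,-3 \right)} - 142 = \left(2 - 16 - 3\right) - 142 = -17 - 142 = -159$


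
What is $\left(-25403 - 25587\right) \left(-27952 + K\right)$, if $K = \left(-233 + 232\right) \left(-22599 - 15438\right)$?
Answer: $-514234150$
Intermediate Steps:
$K = 38037$ ($K = - (-22599 - 15438) = \left(-1\right) \left(-38037\right) = 38037$)
$\left(-25403 - 25587\right) \left(-27952 + K\right) = \left(-25403 - 25587\right) \left(-27952 + 38037\right) = \left(-50990\right) 10085 = -514234150$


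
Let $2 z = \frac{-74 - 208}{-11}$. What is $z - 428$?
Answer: $- \frac{4567}{11} \approx -415.18$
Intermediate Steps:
$z = \frac{141}{11}$ ($z = \frac{\left(-74 - 208\right) \frac{1}{-11}}{2} = \frac{\left(-74 - 208\right) \left(- \frac{1}{11}\right)}{2} = \frac{\left(-282\right) \left(- \frac{1}{11}\right)}{2} = \frac{1}{2} \cdot \frac{282}{11} = \frac{141}{11} \approx 12.818$)
$z - 428 = \frac{141}{11} - 428 = - \frac{4567}{11}$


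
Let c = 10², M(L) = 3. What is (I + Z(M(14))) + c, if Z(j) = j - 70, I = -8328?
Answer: -8295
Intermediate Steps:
Z(j) = -70 + j
c = 100
(I + Z(M(14))) + c = (-8328 + (-70 + 3)) + 100 = (-8328 - 67) + 100 = -8395 + 100 = -8295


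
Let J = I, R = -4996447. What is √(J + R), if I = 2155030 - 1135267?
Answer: 2*I*√994171 ≈ 1994.2*I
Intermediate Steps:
I = 1019763
J = 1019763
√(J + R) = √(1019763 - 4996447) = √(-3976684) = 2*I*√994171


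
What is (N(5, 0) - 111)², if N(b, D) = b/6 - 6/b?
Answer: 11162281/900 ≈ 12403.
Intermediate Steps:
N(b, D) = -6/b + b/6 (N(b, D) = b*(⅙) - 6/b = b/6 - 6/b = -6/b + b/6)
(N(5, 0) - 111)² = ((-6/5 + (⅙)*5) - 111)² = ((-6*⅕ + ⅚) - 111)² = ((-6/5 + ⅚) - 111)² = (-11/30 - 111)² = (-3341/30)² = 11162281/900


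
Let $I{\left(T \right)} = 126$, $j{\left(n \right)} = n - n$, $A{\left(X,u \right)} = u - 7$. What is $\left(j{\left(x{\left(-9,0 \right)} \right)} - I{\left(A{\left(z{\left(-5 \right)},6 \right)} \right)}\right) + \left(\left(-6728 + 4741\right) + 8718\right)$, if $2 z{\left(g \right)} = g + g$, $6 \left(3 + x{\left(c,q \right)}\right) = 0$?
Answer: $6605$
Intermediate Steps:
$x{\left(c,q \right)} = -3$ ($x{\left(c,q \right)} = -3 + \frac{1}{6} \cdot 0 = -3 + 0 = -3$)
$z{\left(g \right)} = g$ ($z{\left(g \right)} = \frac{g + g}{2} = \frac{2 g}{2} = g$)
$A{\left(X,u \right)} = -7 + u$ ($A{\left(X,u \right)} = u - 7 = -7 + u$)
$j{\left(n \right)} = 0$
$\left(j{\left(x{\left(-9,0 \right)} \right)} - I{\left(A{\left(z{\left(-5 \right)},6 \right)} \right)}\right) + \left(\left(-6728 + 4741\right) + 8718\right) = \left(0 - 126\right) + \left(\left(-6728 + 4741\right) + 8718\right) = \left(0 - 126\right) + \left(-1987 + 8718\right) = -126 + 6731 = 6605$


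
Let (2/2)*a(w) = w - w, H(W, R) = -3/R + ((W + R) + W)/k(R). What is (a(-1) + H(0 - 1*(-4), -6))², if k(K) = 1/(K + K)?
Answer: 2209/4 ≈ 552.25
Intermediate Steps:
k(K) = 1/(2*K)
H(W, R) = -3/R + 2*R*(R + 2*W) (H(W, R) = -3/R + ((W + R) + W)/((1/(2*R))) = -3/R + ((R + W) + W)*(2*R) = -3/R + (R + 2*W)*(2*R) = -3/R + 2*R*(R + 2*W))
a(w) = 0 (a(w) = w - w = 0)
(a(-1) + H(0 - 1*(-4), -6))² = (0 + (-3 + 2*(-6)²*(-6 + 2*(0 - 1*(-4))))/(-6))² = (0 - (-3 + 2*36*(-6 + 2*(0 + 4)))/6)² = (0 - (-3 + 2*36*(-6 + 2*4))/6)² = (0 - (-3 + 2*36*(-6 + 8))/6)² = (0 - (-3 + 2*36*2)/6)² = (0 - (-3 + 144)/6)² = (0 - ⅙*141)² = (0 - 47/2)² = (-47/2)² = 2209/4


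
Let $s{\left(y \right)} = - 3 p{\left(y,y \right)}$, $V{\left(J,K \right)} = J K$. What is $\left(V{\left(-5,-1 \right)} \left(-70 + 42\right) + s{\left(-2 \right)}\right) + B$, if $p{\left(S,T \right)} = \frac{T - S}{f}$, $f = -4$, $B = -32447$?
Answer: $-32587$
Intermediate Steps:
$p{\left(S,T \right)} = - \frac{T}{4} + \frac{S}{4}$ ($p{\left(S,T \right)} = \frac{T - S}{-4} = \left(T - S\right) \left(- \frac{1}{4}\right) = - \frac{T}{4} + \frac{S}{4}$)
$s{\left(y \right)} = 0$ ($s{\left(y \right)} = - 3 \left(- \frac{y}{4} + \frac{y}{4}\right) = \left(-3\right) 0 = 0$)
$\left(V{\left(-5,-1 \right)} \left(-70 + 42\right) + s{\left(-2 \right)}\right) + B = \left(\left(-5\right) \left(-1\right) \left(-70 + 42\right) + 0\right) - 32447 = \left(5 \left(-28\right) + 0\right) - 32447 = \left(-140 + 0\right) - 32447 = -140 - 32447 = -32587$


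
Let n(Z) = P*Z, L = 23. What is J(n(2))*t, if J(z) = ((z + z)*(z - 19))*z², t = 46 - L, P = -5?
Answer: 1334000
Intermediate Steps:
t = 23 (t = 46 - 1*23 = 46 - 23 = 23)
n(Z) = -5*Z
J(z) = 2*z³*(-19 + z) (J(z) = ((2*z)*(-19 + z))*z² = (2*z*(-19 + z))*z² = 2*z³*(-19 + z))
J(n(2))*t = (2*(-5*2)³*(-19 - 5*2))*23 = (2*(-10)³*(-19 - 10))*23 = (2*(-1000)*(-29))*23 = 58000*23 = 1334000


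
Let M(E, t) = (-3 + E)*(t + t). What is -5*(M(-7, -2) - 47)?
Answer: 35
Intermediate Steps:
M(E, t) = 2*t*(-3 + E) (M(E, t) = (-3 + E)*(2*t) = 2*t*(-3 + E))
-5*(M(-7, -2) - 47) = -5*(2*(-2)*(-3 - 7) - 47) = -5*(2*(-2)*(-10) - 47) = -5*(40 - 47) = -5*(-7) = 35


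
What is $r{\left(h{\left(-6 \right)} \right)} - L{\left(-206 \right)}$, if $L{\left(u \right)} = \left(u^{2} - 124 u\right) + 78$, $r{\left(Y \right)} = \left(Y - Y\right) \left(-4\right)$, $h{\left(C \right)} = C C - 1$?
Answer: $-68058$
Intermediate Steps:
$h{\left(C \right)} = -1 + C^{2}$ ($h{\left(C \right)} = C^{2} - 1 = -1 + C^{2}$)
$r{\left(Y \right)} = 0$ ($r{\left(Y \right)} = 0 \left(-4\right) = 0$)
$L{\left(u \right)} = 78 + u^{2} - 124 u$
$r{\left(h{\left(-6 \right)} \right)} - L{\left(-206 \right)} = 0 - \left(78 + \left(-206\right)^{2} - -25544\right) = 0 - \left(78 + 42436 + 25544\right) = 0 - 68058 = -68058$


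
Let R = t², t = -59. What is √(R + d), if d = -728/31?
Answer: √3322673/31 ≈ 58.801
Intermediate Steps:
d = -728/31 (d = -728*1/31 = -728/31 ≈ -23.484)
R = 3481 (R = (-59)² = 3481)
√(R + d) = √(3481 - 728/31) = √(107183/31) = √3322673/31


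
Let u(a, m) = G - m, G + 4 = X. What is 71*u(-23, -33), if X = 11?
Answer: 2840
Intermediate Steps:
G = 7 (G = -4 + 11 = 7)
u(a, m) = 7 - m
71*u(-23, -33) = 71*(7 - 1*(-33)) = 71*(7 + 33) = 71*40 = 2840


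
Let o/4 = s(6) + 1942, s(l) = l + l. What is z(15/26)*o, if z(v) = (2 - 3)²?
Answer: 7816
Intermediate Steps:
s(l) = 2*l
z(v) = 1 (z(v) = (-1)² = 1)
o = 7816 (o = 4*(2*6 + 1942) = 4*(12 + 1942) = 4*1954 = 7816)
z(15/26)*o = 1*7816 = 7816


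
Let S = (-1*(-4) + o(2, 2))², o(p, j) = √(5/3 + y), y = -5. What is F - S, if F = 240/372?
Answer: -1118/93 - 8*I*√30/3 ≈ -12.021 - 14.606*I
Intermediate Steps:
o(p, j) = I*√30/3 (o(p, j) = √(5/3 - 5) = √(-10/3) = I*√30/3)
S = (4 + I*√30/3)² (S = (-1*(-4) + I*√30/3)² = (4 + I*√30/3)² ≈ 12.667 + 14.606*I)
F = 20/31 (F = 240*(1/372) = 20/31 ≈ 0.64516)
F - S = 20/31 - (12 + I*√30)²/9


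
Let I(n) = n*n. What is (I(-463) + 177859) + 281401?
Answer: 673629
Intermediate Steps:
I(n) = n**2
(I(-463) + 177859) + 281401 = ((-463)**2 + 177859) + 281401 = (214369 + 177859) + 281401 = 392228 + 281401 = 673629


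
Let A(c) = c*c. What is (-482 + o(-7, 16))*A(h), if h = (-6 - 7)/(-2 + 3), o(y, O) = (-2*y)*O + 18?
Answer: -40560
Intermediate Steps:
o(y, O) = 18 - 2*O*y (o(y, O) = -2*O*y + 18 = 18 - 2*O*y)
h = -13 (h = -13/1 = -13*1 = -13)
A(c) = c²
(-482 + o(-7, 16))*A(h) = (-482 + (18 - 2*16*(-7)))*(-13)² = (-482 + (18 + 224))*169 = (-482 + 242)*169 = -240*169 = -40560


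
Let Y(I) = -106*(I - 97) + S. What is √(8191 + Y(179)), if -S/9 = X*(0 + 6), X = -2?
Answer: I*√393 ≈ 19.824*I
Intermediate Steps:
S = 108 (S = -(-18)*(0 + 6) = -(-18)*6 = -9*(-12) = 108)
Y(I) = 10390 - 106*I (Y(I) = -106*(I - 97) + 108 = -106*(-97 + I) + 108 = (10282 - 106*I) + 108 = 10390 - 106*I)
√(8191 + Y(179)) = √(8191 + (10390 - 106*179)) = √(8191 + (10390 - 18974)) = √(8191 - 8584) = √(-393) = I*√393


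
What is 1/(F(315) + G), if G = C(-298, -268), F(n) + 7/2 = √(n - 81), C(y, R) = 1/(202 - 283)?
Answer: 92178/5817335 + 78732*√26/5817335 ≈ 0.084856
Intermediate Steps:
C(y, R) = -1/81 (C(y, R) = 1/(-81) = -1/81)
F(n) = -7/2 + √(-81 + n) (F(n) = -7/2 + √(n - 81) = -7/2 + √(-81 + n))
G = -1/81 ≈ -0.012346
1/(F(315) + G) = 1/((-7/2 + √(-81 + 315)) - 1/81) = 1/((-7/2 + √234) - 1/81) = 1/((-7/2 + 3*√26) - 1/81) = 1/(-569/162 + 3*√26)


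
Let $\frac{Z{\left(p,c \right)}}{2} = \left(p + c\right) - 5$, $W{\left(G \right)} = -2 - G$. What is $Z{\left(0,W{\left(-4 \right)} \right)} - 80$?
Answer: $-86$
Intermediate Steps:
$Z{\left(p,c \right)} = -10 + 2 c + 2 p$ ($Z{\left(p,c \right)} = 2 \left(\left(p + c\right) - 5\right) = 2 \left(\left(c + p\right) - 5\right) = 2 \left(-5 + c + p\right) = -10 + 2 c + 2 p$)
$Z{\left(0,W{\left(-4 \right)} \right)} - 80 = \left(-10 + 2 \left(-2 - -4\right) + 2 \cdot 0\right) - 80 = \left(-10 + 2 \left(-2 + 4\right) + 0\right) - 80 = \left(-10 + 2 \cdot 2 + 0\right) - 80 = \left(-10 + 4 + 0\right) - 80 = -6 - 80 = -86$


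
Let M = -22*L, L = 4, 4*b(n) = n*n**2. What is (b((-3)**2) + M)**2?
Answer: 142129/16 ≈ 8883.1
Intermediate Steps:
b(n) = n**3/4 (b(n) = (n*n**2)/4 = n**3/4)
M = -88 (M = -22*4 = -88)
(b((-3)**2) + M)**2 = (((-3)**2)**3/4 - 88)**2 = ((1/4)*9**3 - 88)**2 = ((1/4)*729 - 88)**2 = (729/4 - 88)**2 = (377/4)**2 = 142129/16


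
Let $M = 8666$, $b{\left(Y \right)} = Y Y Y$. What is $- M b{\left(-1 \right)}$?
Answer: $8666$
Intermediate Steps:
$b{\left(Y \right)} = Y^{3}$ ($b{\left(Y \right)} = Y^{2} Y = Y^{3}$)
$- M b{\left(-1 \right)} = \left(-1\right) 8666 \left(-1\right)^{3} = \left(-8666\right) \left(-1\right) = 8666$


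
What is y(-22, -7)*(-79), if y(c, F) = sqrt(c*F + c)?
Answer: -158*sqrt(33) ≈ -907.64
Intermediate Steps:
y(c, F) = sqrt(c + F*c) (y(c, F) = sqrt(F*c + c) = sqrt(c + F*c))
y(-22, -7)*(-79) = sqrt(-22*(1 - 7))*(-79) = sqrt(-22*(-6))*(-79) = sqrt(132)*(-79) = (2*sqrt(33))*(-79) = -158*sqrt(33)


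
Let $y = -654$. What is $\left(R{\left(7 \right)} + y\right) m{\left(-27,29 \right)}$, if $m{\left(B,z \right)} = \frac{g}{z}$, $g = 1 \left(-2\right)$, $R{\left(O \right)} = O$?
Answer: $\frac{1294}{29} \approx 44.621$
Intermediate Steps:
$g = -2$
$m{\left(B,z \right)} = - \frac{2}{z}$
$\left(R{\left(7 \right)} + y\right) m{\left(-27,29 \right)} = \left(7 - 654\right) \left(- \frac{2}{29}\right) = - 647 \left(\left(-2\right) \frac{1}{29}\right) = \left(-647\right) \left(- \frac{2}{29}\right) = \frac{1294}{29}$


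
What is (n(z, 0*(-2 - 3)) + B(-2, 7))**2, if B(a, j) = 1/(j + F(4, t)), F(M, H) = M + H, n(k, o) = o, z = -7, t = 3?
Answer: 1/196 ≈ 0.0051020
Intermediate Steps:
F(M, H) = H + M
B(a, j) = 1/(7 + j) (B(a, j) = 1/(j + (3 + 4)) = 1/(j + 7) = 1/(7 + j))
(n(z, 0*(-2 - 3)) + B(-2, 7))**2 = (0*(-2 - 3) + 1/(7 + 7))**2 = (0*(-5) + 1/14)**2 = (0 + 1/14)**2 = (1/14)**2 = 1/196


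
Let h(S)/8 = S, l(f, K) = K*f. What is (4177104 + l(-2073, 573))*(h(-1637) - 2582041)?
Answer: -7757578155675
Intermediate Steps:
h(S) = 8*S
(4177104 + l(-2073, 573))*(h(-1637) - 2582041) = (4177104 + 573*(-2073))*(8*(-1637) - 2582041) = (4177104 - 1187829)*(-13096 - 2582041) = 2989275*(-2595137) = -7757578155675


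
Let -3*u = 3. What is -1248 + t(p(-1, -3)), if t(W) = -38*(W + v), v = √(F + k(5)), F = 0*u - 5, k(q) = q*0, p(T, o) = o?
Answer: -1134 - 38*I*√5 ≈ -1134.0 - 84.971*I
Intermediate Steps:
u = -1 (u = -⅓*3 = -1)
k(q) = 0
F = -5 (F = 0*(-1) - 5 = 0 - 5 = -5)
v = I*√5 (v = √(-5 + 0) = √(-5) = I*√5 ≈ 2.2361*I)
t(W) = -38*W - 38*I*√5 (t(W) = -38*(W + I*√5) = -38*W - 38*I*√5)
-1248 + t(p(-1, -3)) = -1248 + (-38*(-3) - 38*I*√5) = -1248 + (114 - 38*I*√5) = -1134 - 38*I*√5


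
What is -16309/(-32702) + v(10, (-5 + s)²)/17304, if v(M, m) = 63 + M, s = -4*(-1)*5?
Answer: 142299091/282937704 ≈ 0.50293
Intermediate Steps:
s = 20 (s = 4*5 = 20)
-16309/(-32702) + v(10, (-5 + s)²)/17304 = -16309/(-32702) + (63 + 10)/17304 = -16309*(-1/32702) + 73*(1/17304) = 16309/32702 + 73/17304 = 142299091/282937704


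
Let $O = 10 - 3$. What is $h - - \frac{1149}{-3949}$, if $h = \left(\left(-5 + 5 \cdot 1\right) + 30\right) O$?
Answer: $\frac{828141}{3949} \approx 209.71$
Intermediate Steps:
$O = 7$
$h = 210$ ($h = \left(\left(-5 + 5 \cdot 1\right) + 30\right) 7 = \left(\left(-5 + 5\right) + 30\right) 7 = \left(0 + 30\right) 7 = 30 \cdot 7 = 210$)
$h - - \frac{1149}{-3949} = 210 - - \frac{1149}{-3949} = 210 - \left(-1149\right) \left(- \frac{1}{3949}\right) = 210 - \frac{1149}{3949} = \frac{828141}{3949}$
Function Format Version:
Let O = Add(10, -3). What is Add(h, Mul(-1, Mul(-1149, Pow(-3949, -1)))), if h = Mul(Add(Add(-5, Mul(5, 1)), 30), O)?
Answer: Rational(828141, 3949) ≈ 209.71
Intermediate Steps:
O = 7
h = 210 (h = Mul(Add(Add(-5, Mul(5, 1)), 30), 7) = Mul(Add(Add(-5, 5), 30), 7) = Mul(Add(0, 30), 7) = Mul(30, 7) = 210)
Add(h, Mul(-1, Mul(-1149, Pow(-3949, -1)))) = Add(210, Mul(-1, Mul(-1149, Pow(-3949, -1)))) = Add(210, Mul(-1, Mul(-1149, Rational(-1, 3949)))) = Add(210, Mul(-1, Rational(1149, 3949))) = Add(210, Rational(-1149, 3949)) = Rational(828141, 3949)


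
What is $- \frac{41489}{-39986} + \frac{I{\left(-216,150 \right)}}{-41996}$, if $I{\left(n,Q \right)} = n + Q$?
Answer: $\frac{218126390}{209906507} \approx 1.0392$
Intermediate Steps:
$I{\left(n,Q \right)} = Q + n$
$- \frac{41489}{-39986} + \frac{I{\left(-216,150 \right)}}{-41996} = - \frac{41489}{-39986} + \frac{150 - 216}{-41996} = \left(-41489\right) \left(- \frac{1}{39986}\right) - - \frac{33}{20998} = \frac{41489}{39986} + \frac{33}{20998} = \frac{218126390}{209906507}$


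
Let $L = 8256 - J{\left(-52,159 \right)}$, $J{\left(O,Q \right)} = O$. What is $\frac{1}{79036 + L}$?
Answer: $\frac{1}{87344} \approx 1.1449 \cdot 10^{-5}$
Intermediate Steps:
$L = 8308$ ($L = 8256 - -52 = 8256 + 52 = 8308$)
$\frac{1}{79036 + L} = \frac{1}{79036 + 8308} = \frac{1}{87344}$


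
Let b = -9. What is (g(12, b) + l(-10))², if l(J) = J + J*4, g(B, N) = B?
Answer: 1444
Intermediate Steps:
l(J) = 5*J (l(J) = J + 4*J = 5*J)
(g(12, b) + l(-10))² = (12 + 5*(-10))² = (12 - 50)² = (-38)² = 1444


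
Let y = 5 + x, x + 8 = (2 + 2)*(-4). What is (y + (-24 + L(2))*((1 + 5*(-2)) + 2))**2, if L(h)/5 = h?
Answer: 6241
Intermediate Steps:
L(h) = 5*h
x = -24 (x = -8 + (2 + 2)*(-4) = -8 + 4*(-4) = -8 - 16 = -24)
y = -19 (y = 5 - 24 = -19)
(y + (-24 + L(2))*((1 + 5*(-2)) + 2))**2 = (-19 + (-24 + 5*2)*((1 + 5*(-2)) + 2))**2 = (-19 + (-24 + 10)*((1 - 10) + 2))**2 = (-19 - 14*(-9 + 2))**2 = (-19 - 14*(-7))**2 = (-19 + 98)**2 = 79**2 = 6241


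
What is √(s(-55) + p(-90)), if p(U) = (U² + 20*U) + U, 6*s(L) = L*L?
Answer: √241710/6 ≈ 81.940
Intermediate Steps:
s(L) = L²/6 (s(L) = (L*L)/6 = L²/6)
p(U) = U² + 21*U
√(s(-55) + p(-90)) = √((⅙)*(-55)² - 90*(21 - 90)) = √((⅙)*3025 - 90*(-69)) = √(3025/6 + 6210) = √(40285/6) = √241710/6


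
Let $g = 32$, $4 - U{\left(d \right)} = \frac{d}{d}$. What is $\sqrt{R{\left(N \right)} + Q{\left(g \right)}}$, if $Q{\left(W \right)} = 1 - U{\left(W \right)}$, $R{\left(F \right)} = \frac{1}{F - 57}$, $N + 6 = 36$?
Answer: $\frac{i \sqrt{165}}{9} \approx 1.4272 i$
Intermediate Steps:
$N = 30$ ($N = -6 + 36 = 30$)
$U{\left(d \right)} = 3$ ($U{\left(d \right)} = 4 - \frac{d}{d} = 4 - 1 = 3$)
$R{\left(F \right)} = \frac{1}{-57 + F}$
$Q{\left(W \right)} = -2$ ($Q{\left(W \right)} = 1 - 3 = -2$)
$\sqrt{R{\left(N \right)} + Q{\left(g \right)}} = \sqrt{\frac{1}{-57 + 30} - 2} = \sqrt{\frac{1}{-27} - 2} = \sqrt{- \frac{1}{27} - 2} = \sqrt{- \frac{55}{27}} = \frac{i \sqrt{165}}{9}$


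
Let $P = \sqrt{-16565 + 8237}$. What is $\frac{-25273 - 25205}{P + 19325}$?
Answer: $- \frac{975487350}{373463953} + \frac{100956 i \sqrt{2082}}{373463953} \approx -2.612 + 0.012335 i$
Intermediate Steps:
$P = 2 i \sqrt{2082}$ ($P = \sqrt{-8328} = 2 i \sqrt{2082} \approx 91.258 i$)
$\frac{-25273 - 25205}{P + 19325} = \frac{-25273 - 25205}{2 i \sqrt{2082} + 19325} = - \frac{50478}{19325 + 2 i \sqrt{2082}}$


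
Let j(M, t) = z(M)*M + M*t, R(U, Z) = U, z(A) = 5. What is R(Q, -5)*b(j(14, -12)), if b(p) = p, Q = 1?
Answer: -98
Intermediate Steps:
j(M, t) = 5*M + M*t
R(Q, -5)*b(j(14, -12)) = 1*(14*(5 - 12)) = 1*(14*(-7)) = 1*(-98) = -98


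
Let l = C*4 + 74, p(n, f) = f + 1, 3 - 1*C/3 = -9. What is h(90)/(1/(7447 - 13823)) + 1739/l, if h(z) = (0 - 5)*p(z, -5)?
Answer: -27797621/218 ≈ -1.2751e+5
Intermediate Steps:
C = 36 (C = 9 - 3*(-9) = 9 + 27 = 36)
p(n, f) = 1 + f
h(z) = 20 (h(z) = (0 - 5)*(1 - 5) = -5*(-4) = 20)
l = 218 (l = 36*4 + 74 = 144 + 74 = 218)
h(90)/(1/(7447 - 13823)) + 1739/l = 20/(1/(7447 - 13823)) + 1739/218 = 20/(1/(-6376)) + 1739*(1/218) = 20/(-1/6376) + 1739/218 = 20*(-6376) + 1739/218 = -127520 + 1739/218 = -27797621/218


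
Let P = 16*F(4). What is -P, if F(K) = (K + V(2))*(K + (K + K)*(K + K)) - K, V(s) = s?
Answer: -6464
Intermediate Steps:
F(K) = -K + (2 + K)*(K + 4*K²) (F(K) = (K + 2)*(K + (K + K)*(K + K)) - K = (2 + K)*(K + (2*K)*(2*K)) - K = (2 + K)*(K + 4*K²) - K = -K + (2 + K)*(K + 4*K²))
P = 6464 (P = 16*(4*(1 + 4*4² + 9*4)) = 16*(4*(1 + 4*16 + 36)) = 16*(4*(1 + 64 + 36)) = 16*(4*101) = 16*404 = 6464)
-P = -1*6464 = -6464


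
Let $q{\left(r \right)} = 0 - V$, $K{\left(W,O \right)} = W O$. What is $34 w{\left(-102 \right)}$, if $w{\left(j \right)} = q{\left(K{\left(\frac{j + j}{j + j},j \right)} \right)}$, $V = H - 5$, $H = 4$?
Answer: $34$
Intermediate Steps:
$V = -1$ ($V = 4 - 5 = -1$)
$K{\left(W,O \right)} = O W$
$q{\left(r \right)} = 1$ ($q{\left(r \right)} = 0 - -1 = 0 + 1 = 1$)
$w{\left(j \right)} = 1$
$34 w{\left(-102 \right)} = 34 \cdot 1 = 34$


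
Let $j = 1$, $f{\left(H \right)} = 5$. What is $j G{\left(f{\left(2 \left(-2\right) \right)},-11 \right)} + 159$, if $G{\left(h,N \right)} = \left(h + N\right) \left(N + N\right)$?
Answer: $291$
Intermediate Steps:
$G{\left(h,N \right)} = 2 N \left(N + h\right)$ ($G{\left(h,N \right)} = \left(N + h\right) 2 N = 2 N \left(N + h\right)$)
$j G{\left(f{\left(2 \left(-2\right) \right)},-11 \right)} + 159 = 1 \cdot 2 \left(-11\right) \left(-11 + 5\right) + 159 = 1 \cdot 2 \left(-11\right) \left(-6\right) + 159 = 1 \cdot 132 + 159 = 132 + 159 = 291$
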